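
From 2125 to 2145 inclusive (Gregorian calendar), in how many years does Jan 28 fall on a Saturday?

Track Jan 28's weekday year by year (advancing +1, or +2 across a Feb 29):
  2125: Sun  2126: Mon (+1)  2127: Tue (+1)  2128: Wed (+1)  2129: Fri (+2)
  2130: Sat (+1) ✓  2131: Sun (+1)  2132: Mon (+1)  2133: Wed (+2)  2134: Thu (+1)
  2135: Fri (+1)  2136: Sat (+1) ✓  2137: Mon (+2)  2138: Tue (+1)  2139: Wed (+1)
  2140: Thu (+1)  2141: Sat (+2) ✓  2142: Sun (+1)  2143: Mon (+1)  2144: Tue (+1)
  2145: Thu (+2)
Saturday years: 2130, 2136, 2141 — 3 in total.

3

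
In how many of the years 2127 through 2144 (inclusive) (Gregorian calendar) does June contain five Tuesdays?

June has 30 days; it has five Tuesdays when Tuesday falls among the first (month-length − 28) days — i.e. when June 1 is one of Tuesday/Monday.
June 1 by year: 2127:Sun 2128:Tue✓ 2129:Wed 2130:Thu 2131:Fri 2132:Sun 2133:Mon✓ 2134:Tue✓ 2135:Wed 2136:Fri 2137:Sat 2138:Sun 2139:Mon✓ 2140:Wed 2141:Thu 2142:Fri 2143:Sat 2144:Mon✓
Years with five Tuesdays: 2128, 2133, 2134, 2139, 2144 → 5.

5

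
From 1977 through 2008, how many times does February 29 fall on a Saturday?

1

Leap years in 1977–2008: 8 of them.
Feb 29 weekday advances by 5 (mod 7) from one leap year to the next four years later (or differs when a century non-leap intervenes).
Leap-day weekdays: 1980:Fri 1984:Wed 1988:Mon 1992:Sat✓ 1996:Thu 2000:Tue 2004:Sun 2008:Fri
Saturday: 1992 → 1.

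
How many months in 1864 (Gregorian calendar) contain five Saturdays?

5

A month of length L has five Saturdays iff its first Saturday is on day ≤ L−28 (so day 1–3 in a 31-day month, 1–2 in a 30-day month, day 1 in a leap February).
Checking each month of 1864: Jan starts Fri (31d) ✓; Feb starts Mon (29d); Mar starts Tue (31d); Apr starts Fri (30d) ✓; May starts Sun (31d); Jun starts Wed (30d); Jul starts Fri (31d) ✓; Aug starts Mon (31d); Sep starts Thu (30d); Oct starts Sat (31d) ✓; Nov starts Tue (30d); Dec starts Thu (31d) ✓.
Five-Saturday months: January, April, July, October, December → 5.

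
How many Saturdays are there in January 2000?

5

January 2000 has 31 days and begins on Saturday.
The first Saturday is January 1.
Saturdays fall on 1, 8, 15, 22, 29 — that's 5.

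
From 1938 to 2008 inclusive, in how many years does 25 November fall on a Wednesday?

Track 25 November's weekday year by year (advancing +1, or +2 across a Feb 29):
  1938: Fri  1939: Sat (+1)  1940: Mon (+2)  1941: Tue (+1)  1942: Wed (+1) ✓
  1943: Thu (+1)  1944: Sat (+2)  1945: Sun (+1)  1946: Mon (+1)  1947: Tue (+1)
  1948: Thu (+2)  1949: Fri (+1)  1950: Sat (+1)  1951: Sun (+1)  … (43 more years) …
  1995: Sat (+1)  1996: Mon (+2)  1997: Tue (+1)  1998: Wed (+1) ✓  1999: Thu (+1)
  2000: Sat (+2)  2001: Sun (+1)  2002: Mon (+1)  2003: Tue (+1)  2004: Thu (+2)
  2005: Fri (+1)  2006: Sat (+1)  2007: Sun (+1)  2008: Tue (+2)
Wednesday years: 1942, 1953, 1959, 1964, 1970, 1981, 1987, 1992, 1998 — 9 in total.

9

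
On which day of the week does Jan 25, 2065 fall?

Sunday

January 1, 2065 is a Thursday.
January 25 is day 25 of the year, i.e. 24 days after Jan 1.
24 mod 7 = 3, so advance 3 weekdays from Thursday: Sunday.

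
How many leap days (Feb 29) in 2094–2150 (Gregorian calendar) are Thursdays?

Leap years in 2094–2150: 13 of them.
Feb 29 weekday advances by 5 (mod 7) from one leap year to the next four years later (or differs when a century non-leap intervenes).
Leap-day weekdays: 2096:Wed 2104:Fri 2108:Wed 2112:Mon 2116:Sat 2120:Thu✓ 2124:Tue 2128:Sun 2132:Fri 2136:Wed 2140:Mon 2144:Sat 2148:Thu✓
Thursday: 2120, 2148 → 2.

2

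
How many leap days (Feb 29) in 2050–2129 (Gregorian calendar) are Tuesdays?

Leap years in 2050–2129: 19 of them.
Feb 29 weekday advances by 5 (mod 7) from one leap year to the next four years later (or differs when a century non-leap intervenes).
Leap-day weekdays: 2052:Thu 2056:Tue✓ 2060:Sun 2064:Fri 2068:Wed 2072:Mon 2076:Sat 2080:Thu 2084:Tue✓ 2088:Sun 2092:Fri 2096:Wed 2104:Fri 2108:Wed 2112:Mon 2116:Sat 2120:Thu 2124:Tue✓ 2128:Sun
Tuesday: 2056, 2084, 2124 → 3.

3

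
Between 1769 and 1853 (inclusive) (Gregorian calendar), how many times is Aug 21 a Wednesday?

13

Track Aug 21's weekday year by year (advancing +1, or +2 across a Feb 29):
  1769: Mon  1770: Tue (+1)  1771: Wed (+1) ✓  1772: Fri (+2)  1773: Sat (+1)
  1774: Sun (+1)  1775: Mon (+1)  1776: Wed (+2) ✓  1777: Thu (+1)  1778: Fri (+1)
  1779: Sat (+1)  1780: Mon (+2)  1781: Tue (+1)  1782: Wed (+1) ✓  … (57 more years) …
  1840: Fri (+2)  1841: Sat (+1)  1842: Sun (+1)  1843: Mon (+1)  1844: Wed (+2) ✓
  1845: Thu (+1)  1846: Fri (+1)  1847: Sat (+1)  1848: Mon (+2)  1849: Tue (+1)
  1850: Wed (+1) ✓  1851: Thu (+1)  1852: Sat (+2)  1853: Sun (+1)
Wednesday years: 1771, 1776, 1782, 1793, 1799, 1805, 1811, 1816, 1822, 1833, 1839, 1844, 1850 — 13 in total.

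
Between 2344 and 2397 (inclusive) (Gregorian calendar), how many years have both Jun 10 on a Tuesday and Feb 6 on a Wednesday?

2

Check each year's weekday for Jun 10 and Feb 6:
  2344: Sat/Sun  2345: Sun/Tue  2346: Mon/Wed  2347: Tue/Thu  2348: Thu/Fri  2349: Fri/Sun  2350: Sat/Mon  2351: Sun/Tue  2352: Tue/Wed ✓  2353: Wed/Fri  2354: Thu/Sat  2355: Fri/Sun  2356: Sun/Mon  2357: Mon/Wed  …(26 more)…  2384: Sun/Mon  2385: Mon/Wed  2386: Tue/Thu  2387: Wed/Fri  2388: Fri/Sat  2389: Sat/Mon  2390: Sun/Tue  2391: Mon/Wed  2392: Wed/Thu  2393: Thu/Sat  2394: Fri/Sun  2395: Sat/Mon  2396: Mon/Tue  2397: Tue/Thu
Both conditions hold in: 2352, 2380 — 2.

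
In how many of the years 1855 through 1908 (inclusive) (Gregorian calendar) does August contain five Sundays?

August has 31 days; it has five Sundays when Sunday falls among the first (month-length − 28) days — i.e. when August 1 is one of Sunday/Saturday/Friday.
August 1 by year: 1855:Wed 1856:Fri✓ 1857:Sat✓ 1858:Sun✓ 1859:Mon 1860:Wed 1861:Thu 1862:Fri✓ 1863:Sat✓ 1864:Mon 1865:Tue 1866:Wed 1867:Thu 1868:Sat✓ 1869:Sun✓ …(24 more)… 1894:Wed 1895:Thu 1896:Sat✓ 1897:Sun✓ 1898:Mon 1899:Tue 1900:Wed 1901:Thu 1902:Fri✓ 1903:Sat✓ 1904:Mon 1905:Tue 1906:Wed 1907:Thu 1908:Sat✓
Years with five Sundays: 1856, 1857, 1858, 1862, 1863, 1868, 1869, 1873, 1874, 1875, 1879, 1880, 1884, 1885, 1886, 1890, 1891, 1896, 1897, 1902, 1903, 1908 → 22.

22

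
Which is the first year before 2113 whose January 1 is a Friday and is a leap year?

Jan 1 advances by 2 weekdays after a leap year and by 1 after a common year.
2113: Jan 1 is Sunday.
2112: Friday (leap)
2112 begins on a Friday and is a leap year.

2112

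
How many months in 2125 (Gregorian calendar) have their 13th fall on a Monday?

1

Check the 13th of each month of 2125: Jan 13: Sat, Feb 13: Tue, Mar 13: Tue, Apr 13: Fri, May 13: Sun, Jun 13: Wed, Jul 13: Fri, Aug 13: Mon, Sep 13: Thu, Oct 13: Sat, Nov 13: Tue, Dec 13: Thu.
Monday occurs in August — 1 month.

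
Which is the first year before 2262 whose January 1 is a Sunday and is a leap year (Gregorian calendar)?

2260

Jan 1 advances by 2 weekdays after a leap year and by 1 after a common year.
2262: Jan 1 is Wednesday.
2261: Tuesday
2260: Sunday (leap)
2260 begins on a Sunday and is a leap year.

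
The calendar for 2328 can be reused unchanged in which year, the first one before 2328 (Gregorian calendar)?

2288

Two years share a calendar iff Jan 1 falls on the same weekday and both are leap or both are common. 2328: Jan 1 is Sunday, leap year.
2327: Jan 1 Saturday, common
2326: Jan 1 Friday, common
2325: Jan 1 Thursday, common
2324: Jan 1 Tuesday, leap
2323: Jan 1 Monday, common
2322: Jan 1 Sunday, common
2321: Jan 1 Saturday, common
2320: Jan 1 Thursday, leap
2319: Jan 1 Wednesday, common
2318: Jan 1 Tuesday, common
2317: Jan 1 Monday, common
2316: Jan 1 Saturday, leap
2315: Jan 1 Friday, common
2314: Jan 1 Thursday, common
2313: Jan 1 Wednesday, common
2312: Jan 1 Monday, leap
2311: Jan 1 Sunday, common
2310: Jan 1 Saturday, common
2309: Jan 1 Friday, common
2308: Jan 1 Wednesday, leap
2307: Jan 1 Tuesday, common
2306: Jan 1 Monday, common
2305: Jan 1 Sunday, common
2304: Jan 1 Friday, leap
2303: Jan 1 Thursday, common
2302: Jan 1 Wednesday, common
2301: Jan 1 Tuesday, common
2300: Jan 1 Monday, common
2299: Jan 1 Sunday, common
2298: Jan 1 Saturday, common
2297: Jan 1 Friday, common
2296: Jan 1 Wednesday, leap
2295: Jan 1 Tuesday, common
2294: Jan 1 Monday, common
2293: Jan 1 Sunday, common
2292: Jan 1 Friday, leap
2291: Jan 1 Thursday, common
2290: Jan 1 Wednesday, common
2289: Jan 1 Tuesday, common
2288: Jan 1 Sunday, leap
2288 matches on both conditions.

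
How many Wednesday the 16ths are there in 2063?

Check the 16th of each month of 2063: Jan 16: Tue, Feb 16: Fri, Mar 16: Fri, Apr 16: Mon, May 16: Wed, Jun 16: Sat, Jul 16: Mon, Aug 16: Thu, Sep 16: Sun, Oct 16: Tue, Nov 16: Fri, Dec 16: Sun.
Wednesday occurs in May — 1 month.

1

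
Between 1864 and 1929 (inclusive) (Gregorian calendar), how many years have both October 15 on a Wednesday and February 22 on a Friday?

Check each year's weekday for October 15 and February 22:
  1864: Sat/Mon  1865: Sun/Wed  1866: Mon/Thu  1867: Tue/Fri  1868: Thu/Sat  1869: Fri/Mon  1870: Sat/Tue  1871: Sun/Wed  1872: Tue/Thu  1873: Wed/Sat  1874: Thu/Sun  1875: Fri/Mon  1876: Sun/Tue  1877: Mon/Thu  …(38 more)…  1916: Sun/Tue  1917: Mon/Thu  1918: Tue/Fri  1919: Wed/Sat  1920: Fri/Sun  1921: Sat/Tue  1922: Sun/Wed  1923: Mon/Thu  1924: Wed/Fri ✓  1925: Thu/Sun  1926: Fri/Mon  1927: Sat/Tue  1928: Mon/Wed  1929: Tue/Fri
Both conditions hold in: 1884, 1924 — 2.

2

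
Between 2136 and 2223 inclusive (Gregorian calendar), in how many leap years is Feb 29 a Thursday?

3

Leap years in 2136–2223: 21 of them.
Feb 29 weekday advances by 5 (mod 7) from one leap year to the next four years later (or differs when a century non-leap intervenes).
Leap-day weekdays: 2136:Wed 2140:Mon 2144:Sat 2148:Thu✓ 2152:Tue 2156:Sun 2160:Fri 2164:Wed 2168:Mon 2172:Sat 2176:Thu✓ 2180:Tue 2184:Sun 2188:Fri 2192:Wed 2196:Mon 2204:Wed 2208:Mon 2212:Sat 2216:Thu✓ 2220:Tue
Thursday: 2148, 2176, 2216 → 3.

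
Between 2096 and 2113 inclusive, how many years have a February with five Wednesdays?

February has 28 days (29 in leap years); it has five Wednesdays when Wednesday falls among the first (month-length − 28) days — i.e. when February 1 is Wednesday in a leap year (never in a common year).
February 1 by year: 2096:Wed✓ 2097:Fri 2098:Sat 2099:Sun 2100:Mon 2101:Tue 2102:Wed 2103:Thu 2104:Fri 2105:Sun 2106:Mon 2107:Tue 2108:Wed✓ 2109:Fri 2110:Sat 2111:Sun 2112:Mon 2113:Wed
Years with five Wednesdays: 2096, 2108 → 2.

2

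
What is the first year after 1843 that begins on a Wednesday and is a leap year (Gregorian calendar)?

Jan 1 advances by 2 weekdays after a leap year and by 1 after a common year.
1843: Jan 1 is Sunday.
1844: Monday (leap)
1845: Wednesday
1846: Thursday
1847: Friday
1848: Saturday (leap)
1849: Monday
1850: Tuesday
1851: Wednesday
1852: Thursday (leap)
1853: Saturday
1854: Sunday
1855: Monday
1856: Tuesday (leap)
1857: Thursday
1858: Friday
1859: Saturday
1860: Sunday (leap)
1861: Tuesday
1862: Wednesday
1863: Thursday
1864: Friday (leap)
1865: Sunday
1866: Monday
1867: Tuesday
1868: Wednesday (leap)
1868 begins on a Wednesday and is a leap year.

1868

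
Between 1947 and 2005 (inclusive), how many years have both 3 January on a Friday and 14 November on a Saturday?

2

Check each year's weekday for 3 January and 14 November:
  1947: Fri/Fri  1948: Sat/Sun  1949: Mon/Mon  1950: Tue/Tue  1951: Wed/Wed  1952: Thu/Fri  1953: Sat/Sat  1954: Sun/Sun  1955: Mon/Mon  1956: Tue/Wed  1957: Thu/Thu  1958: Fri/Fri  1959: Sat/Sat  1960: Sun/Mon  …(31 more)…  1992: Fri/Sat ✓  1993: Sun/Sun  1994: Mon/Mon  1995: Tue/Tue  1996: Wed/Thu  1997: Fri/Fri  1998: Sat/Sat  1999: Sun/Sun  2000: Mon/Tue  2001: Wed/Wed  2002: Thu/Thu  2003: Fri/Fri  2004: Sat/Sun  2005: Mon/Mon
Both conditions hold in: 1964, 1992 — 2.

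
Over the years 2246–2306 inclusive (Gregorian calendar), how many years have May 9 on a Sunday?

8

Track May 9's weekday year by year (advancing +1, or +2 across a Feb 29):
  2246: Sat  2247: Sun (+1) ✓  2248: Tue (+2)  2249: Wed (+1)  2250: Thu (+1)
  2251: Fri (+1)  2252: Sun (+2) ✓  2253: Mon (+1)  2254: Tue (+1)  2255: Wed (+1)
  2256: Fri (+2)  2257: Sat (+1)  2258: Sun (+1) ✓  2259: Mon (+1)  … (33 more years) …
  2293: Tue (+1)  2294: Wed (+1)  2295: Thu (+1)  2296: Sat (+2)  2297: Sun (+1) ✓
  2298: Mon (+1)  2299: Tue (+1)  2300: Wed (+1)  2301: Thu (+1)  2302: Fri (+1)
  2303: Sat (+1)  2304: Mon (+2)  2305: Tue (+1)  2306: Wed (+1)
Sunday years: 2247, 2252, 2258, 2269, 2275, 2280, 2286, 2297 — 8 in total.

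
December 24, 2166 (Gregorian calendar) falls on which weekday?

January 1, 2166 is a Wednesday.
December 24 is day 358 of the year, i.e. 357 days after Jan 1.
357 mod 7 = 0, so advance 0 weekdays from Wednesday: Wednesday.

Wednesday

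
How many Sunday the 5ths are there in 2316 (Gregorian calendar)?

2

Check the 5th of each month of 2316: Jan 5: Wed, Feb 5: Sat, Mar 5: Sun, Apr 5: Wed, May 5: Fri, Jun 5: Mon, Jul 5: Wed, Aug 5: Sat, Sep 5: Tue, Oct 5: Thu, Nov 5: Sun, Dec 5: Tue.
Sunday occurs in March, November — 2 months.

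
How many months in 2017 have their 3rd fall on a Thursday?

Check the 3rd of each month of 2017: Jan 3: Tue, Feb 3: Fri, Mar 3: Fri, Apr 3: Mon, May 3: Wed, Jun 3: Sat, Jul 3: Mon, Aug 3: Thu, Sep 3: Sun, Oct 3: Tue, Nov 3: Fri, Dec 3: Sun.
Thursday occurs in August — 1 month.

1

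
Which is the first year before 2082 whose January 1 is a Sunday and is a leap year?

Jan 1 advances by 2 weekdays after a leap year and by 1 after a common year.
2082: Jan 1 is Thursday.
2081: Wednesday
2080: Monday (leap)
2079: Sunday
2078: Saturday
2077: Friday
2076: Wednesday (leap)
2075: Tuesday
2074: Monday
2073: Sunday
2072: Friday (leap)
2071: Thursday
2070: Wednesday
2069: Tuesday
2068: Sunday (leap)
2068 begins on a Sunday and is a leap year.

2068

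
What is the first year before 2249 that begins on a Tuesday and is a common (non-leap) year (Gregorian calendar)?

2239

Jan 1 advances by 2 weekdays after a leap year and by 1 after a common year.
2249: Jan 1 is Monday.
2248: Saturday (leap)
2247: Friday
2246: Thursday
2245: Wednesday
2244: Monday (leap)
2243: Sunday
2242: Saturday
2241: Friday
2240: Wednesday (leap)
2239: Tuesday
2239 begins on a Tuesday and is a common year.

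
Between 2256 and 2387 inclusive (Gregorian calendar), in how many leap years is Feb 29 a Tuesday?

4

Leap years in 2256–2387: 32 of them.
Feb 29 weekday advances by 5 (mod 7) from one leap year to the next four years later (or differs when a century non-leap intervenes).
Leap-day weekdays: 2256:Fri 2260:Wed 2264:Mon 2268:Sat 2272:Thu 2276:Tue✓ 2280:Sun 2284:Fri 2288:Wed 2292:Mon 2296:Sat 2304:Mon 2308:Sat …(6 more)… 2336:Sat 2340:Thu 2344:Tue✓ 2348:Sun 2352:Fri 2356:Wed 2360:Mon 2364:Sat 2368:Thu 2372:Tue✓ 2376:Sun 2380:Fri 2384:Wed
Tuesday: 2276, 2316, 2344, 2372 → 4.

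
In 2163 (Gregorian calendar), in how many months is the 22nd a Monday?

1

Check the 22nd of each month of 2163: Jan 22: Sat, Feb 22: Tue, Mar 22: Tue, Apr 22: Fri, May 22: Sun, Jun 22: Wed, Jul 22: Fri, Aug 22: Mon, Sep 22: Thu, Oct 22: Sat, Nov 22: Tue, Dec 22: Thu.
Monday occurs in August — 1 month.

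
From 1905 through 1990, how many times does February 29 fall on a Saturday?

Leap years in 1905–1990: 21 of them.
Feb 29 weekday advances by 5 (mod 7) from one leap year to the next four years later (or differs when a century non-leap intervenes).
Leap-day weekdays: 1908:Sat✓ 1912:Thu 1916:Tue 1920:Sun 1924:Fri 1928:Wed 1932:Mon 1936:Sat✓ 1940:Thu 1944:Tue 1948:Sun 1952:Fri 1956:Wed 1960:Mon 1964:Sat✓ 1968:Thu 1972:Tue 1976:Sun 1980:Fri 1984:Wed 1988:Mon
Saturday: 1908, 1936, 1964 → 3.

3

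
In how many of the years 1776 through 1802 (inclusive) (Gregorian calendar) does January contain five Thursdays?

January has 31 days; it has five Thursdays when Thursday falls among the first (month-length − 28) days — i.e. when January 1 is one of Thursday/Wednesday/Tuesday.
January 1 by year: 1776:Mon 1777:Wed✓ 1778:Thu✓ 1779:Fri 1780:Sat 1781:Mon 1782:Tue✓ 1783:Wed✓ 1784:Thu✓ 1785:Sat 1786:Sun 1787:Mon 1788:Tue✓ 1789:Thu✓ 1790:Fri 1791:Sat 1792:Sun 1793:Tue✓ 1794:Wed✓ 1795:Thu✓ 1796:Fri 1797:Sun 1798:Mon 1799:Tue✓ 1800:Wed✓ 1801:Thu✓ 1802:Fri
Years with five Thursdays: 1777, 1778, 1782, 1783, 1784, 1788, 1789, 1793, 1794, 1795, 1799, 1800, 1801 → 13.

13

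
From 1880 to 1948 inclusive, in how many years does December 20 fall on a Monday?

Track December 20's weekday year by year (advancing +1, or +2 across a Feb 29):
  1880: Mon ✓  1881: Tue (+1)  1882: Wed (+1)  1883: Thu (+1)  1884: Sat (+2)
  1885: Sun (+1)  1886: Mon (+1) ✓  1887: Tue (+1)  1888: Thu (+2)  1889: Fri (+1)
  1890: Sat (+1)  1891: Sun (+1)  1892: Tue (+2)  1893: Wed (+1)  … (41 more years) …
  1935: Fri (+1)  1936: Sun (+2)  1937: Mon (+1) ✓  1938: Tue (+1)  1939: Wed (+1)
  1940: Fri (+2)  1941: Sat (+1)  1942: Sun (+1)  1943: Mon (+1) ✓  1944: Wed (+2)
  1945: Thu (+1)  1946: Fri (+1)  1947: Sat (+1)  1948: Mon (+2) ✓
Monday years: 1880, 1886, 1897, 1909, 1915, 1920, 1926, 1937, 1943, 1948 — 10 in total.

10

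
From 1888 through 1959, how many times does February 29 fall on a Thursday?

Leap years in 1888–1959: 17 of them.
Feb 29 weekday advances by 5 (mod 7) from one leap year to the next four years later (or differs when a century non-leap intervenes).
Leap-day weekdays: 1888:Wed 1892:Mon 1896:Sat 1904:Mon 1908:Sat 1912:Thu✓ 1916:Tue 1920:Sun 1924:Fri 1928:Wed 1932:Mon 1936:Sat 1940:Thu✓ 1944:Tue 1948:Sun 1952:Fri 1956:Wed
Thursday: 1912, 1940 → 2.

2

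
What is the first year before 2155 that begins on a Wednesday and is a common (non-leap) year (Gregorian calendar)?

2149

Jan 1 advances by 2 weekdays after a leap year and by 1 after a common year.
2155: Jan 1 is Wednesday.
2154: Tuesday
2153: Monday
2152: Saturday (leap)
2151: Friday
2150: Thursday
2149: Wednesday
2149 begins on a Wednesday and is a common year.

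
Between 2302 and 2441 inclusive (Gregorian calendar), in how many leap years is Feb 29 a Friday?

5

Leap years in 2302–2441: 35 of them.
Feb 29 weekday advances by 5 (mod 7) from one leap year to the next four years later (or differs when a century non-leap intervenes).
Leap-day weekdays: 2304:Mon 2308:Sat 2312:Thu 2316:Tue 2320:Sun 2324:Fri✓ 2328:Wed 2332:Mon 2336:Sat 2340:Thu 2344:Tue 2348:Sun 2352:Fri✓ …(9 more)… 2392:Sat 2396:Thu 2400:Tue 2404:Sun 2408:Fri✓ 2412:Wed 2416:Mon 2420:Sat 2424:Thu 2428:Tue 2432:Sun 2436:Fri✓ 2440:Wed
Friday: 2324, 2352, 2380, 2408, 2436 → 5.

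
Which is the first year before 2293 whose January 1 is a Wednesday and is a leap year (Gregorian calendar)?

2268

Jan 1 advances by 2 weekdays after a leap year and by 1 after a common year.
2293: Jan 1 is Sunday.
2292: Friday (leap)
2291: Thursday
2290: Wednesday
2289: Tuesday
2288: Sunday (leap)
2287: Saturday
2286: Friday
2285: Thursday
2284: Tuesday (leap)
2283: Monday
2282: Sunday
2281: Saturday
2280: Thursday (leap)
2279: Wednesday
2278: Tuesday
2277: Monday
2276: Saturday (leap)
2275: Friday
2274: Thursday
2273: Wednesday
2272: Monday (leap)
2271: Sunday
2270: Saturday
2269: Friday
2268: Wednesday (leap)
2268 begins on a Wednesday and is a leap year.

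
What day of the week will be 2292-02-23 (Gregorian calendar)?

January 1, 2292 is a Friday.
February 23 is day 54 of the year, i.e. 53 days after Jan 1.
53 mod 7 = 4, so advance 4 weekdays from Friday: Tuesday.

Tuesday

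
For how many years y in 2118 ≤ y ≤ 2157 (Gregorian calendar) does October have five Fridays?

17

October has 31 days; it has five Fridays when Friday falls among the first (month-length − 28) days — i.e. when October 1 is one of Friday/Thursday/Wednesday.
October 1 by year: 2118:Sat 2119:Sun 2120:Tue 2121:Wed✓ 2122:Thu✓ 2123:Fri✓ 2124:Sun 2125:Mon 2126:Tue 2127:Wed✓ 2128:Fri✓ 2129:Sat 2130:Sun 2131:Mon 2132:Wed✓ …(10 more)… 2143:Tue 2144:Thu✓ 2145:Fri✓ 2146:Sat 2147:Sun 2148:Tue 2149:Wed✓ 2150:Thu✓ 2151:Fri✓ 2152:Sun 2153:Mon 2154:Tue 2155:Wed✓ 2156:Fri✓ 2157:Sat
Years with five Fridays: 2121, 2122, 2123, 2127, 2128, 2132, 2133, 2134, 2138, 2139, 2144, 2145, 2149, 2150, 2151, 2155, 2156 → 17.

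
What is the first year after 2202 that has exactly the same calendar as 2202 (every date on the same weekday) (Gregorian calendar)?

Two years share a calendar iff Jan 1 falls on the same weekday and both are leap or both are common. 2202: Jan 1 is Friday, common year.
2203: Jan 1 Saturday, common
2204: Jan 1 Sunday, leap
2205: Jan 1 Tuesday, common
2206: Jan 1 Wednesday, common
2207: Jan 1 Thursday, common
2208: Jan 1 Friday, leap
2209: Jan 1 Sunday, common
2210: Jan 1 Monday, common
2211: Jan 1 Tuesday, common
2212: Jan 1 Wednesday, leap
2213: Jan 1 Friday, common
2213 matches on both conditions.

2213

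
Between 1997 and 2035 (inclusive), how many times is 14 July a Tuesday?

5

Track 14 July's weekday year by year (advancing +1, or +2 across a Feb 29):
  1997: Mon  1998: Tue (+1) ✓  1999: Wed (+1)  2000: Fri (+2)  2001: Sat (+1)
  2002: Sun (+1)  2003: Mon (+1)  2004: Wed (+2)  2005: Thu (+1)  2006: Fri (+1)
  2007: Sat (+1)  2008: Mon (+2)  2009: Tue (+1) ✓  2010: Wed (+1)  … (11 more years) …
  2022: Thu (+1)  2023: Fri (+1)  2024: Sun (+2)  2025: Mon (+1)  2026: Tue (+1) ✓
  2027: Wed (+1)  2028: Fri (+2)  2029: Sat (+1)  2030: Sun (+1)  2031: Mon (+1)
  2032: Wed (+2)  2033: Thu (+1)  2034: Fri (+1)  2035: Sat (+1)
Tuesday years: 1998, 2009, 2015, 2020, 2026 — 5 in total.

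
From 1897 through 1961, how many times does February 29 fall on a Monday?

Leap years in 1897–1961: 15 of them.
Feb 29 weekday advances by 5 (mod 7) from one leap year to the next four years later (or differs when a century non-leap intervenes).
Leap-day weekdays: 1904:Mon✓ 1908:Sat 1912:Thu 1916:Tue 1920:Sun 1924:Fri 1928:Wed 1932:Mon✓ 1936:Sat 1940:Thu 1944:Tue 1948:Sun 1952:Fri 1956:Wed 1960:Mon✓
Monday: 1904, 1932, 1960 → 3.

3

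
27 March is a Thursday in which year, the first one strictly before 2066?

From one year to the next, a fixed date's weekday advances by 1, or by 2 when a Feb 29 lies between the two dates.
2066: March 27 is Saturday.
2065: Friday (−1)
2064: Thursday (−1)
27 March falls on a Thursday in 2064.

2064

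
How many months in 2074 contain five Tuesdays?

4

A month of length L has five Tuesdays iff its first Tuesday is on day ≤ L−28 (so day 1–3 in a 31-day month, 1–2 in a 30-day month, day 1 in a leap February).
Checking each month of 2074: Jan starts Mon (31d) ✓; Feb starts Thu (28d); Mar starts Thu (31d); Apr starts Sun (30d); May starts Tue (31d) ✓; Jun starts Fri (30d); Jul starts Sun (31d) ✓; Aug starts Wed (31d); Sep starts Sat (30d); Oct starts Mon (31d) ✓; Nov starts Thu (30d); Dec starts Sat (31d).
Five-Tuesday months: January, May, July, October → 4.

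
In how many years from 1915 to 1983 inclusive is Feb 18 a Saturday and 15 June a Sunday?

0

Check each year's weekday for Feb 18 and 15 June:
  1915: Thu/Tue  1916: Fri/Thu  1917: Sun/Fri  1918: Mon/Sat  1919: Tue/Sun  1920: Wed/Tue  1921: Fri/Wed  1922: Sat/Thu  1923: Sun/Fri  1924: Mon/Sun  1925: Wed/Mon  1926: Thu/Tue  1927: Fri/Wed  1928: Sat/Fri  …(41 more)…  1970: Wed/Mon  1971: Thu/Tue  1972: Fri/Thu  1973: Sun/Fri  1974: Mon/Sat  1975: Tue/Sun  1976: Wed/Tue  1977: Fri/Wed  1978: Sat/Thu  1979: Sun/Fri  1980: Mon/Sun  1981: Wed/Mon  1982: Thu/Tue  1983: Fri/Wed
Both conditions hold in: no year — 0.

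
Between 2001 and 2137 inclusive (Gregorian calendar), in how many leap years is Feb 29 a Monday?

4

Leap years in 2001–2137: 33 of them.
Feb 29 weekday advances by 5 (mod 7) from one leap year to the next four years later (or differs when a century non-leap intervenes).
Leap-day weekdays: 2004:Sun 2008:Fri 2012:Wed 2016:Mon✓ 2020:Sat 2024:Thu 2028:Tue 2032:Sun 2036:Fri 2040:Wed 2044:Mon✓ 2048:Sat 2052:Thu …(7 more)… 2084:Tue 2088:Sun 2092:Fri 2096:Wed 2104:Fri 2108:Wed 2112:Mon✓ 2116:Sat 2120:Thu 2124:Tue 2128:Sun 2132:Fri 2136:Wed
Monday: 2016, 2044, 2072, 2112 → 4.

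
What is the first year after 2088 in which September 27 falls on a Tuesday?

From one year to the next, a fixed date's weekday advances by 1, or by 2 when a Feb 29 lies between the two dates.
2088: September 27 is Monday.
2089: Tuesday (+1)
September 27 falls on a Tuesday in 2089.

2089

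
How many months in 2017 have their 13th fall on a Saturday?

1

Check the 13th of each month of 2017: Jan 13: Fri, Feb 13: Mon, Mar 13: Mon, Apr 13: Thu, May 13: Sat, Jun 13: Tue, Jul 13: Thu, Aug 13: Sun, Sep 13: Wed, Oct 13: Fri, Nov 13: Mon, Dec 13: Wed.
Saturday occurs in May — 1 month.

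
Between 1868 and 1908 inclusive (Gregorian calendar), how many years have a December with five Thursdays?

December has 31 days; it has five Thursdays when Thursday falls among the first (month-length − 28) days — i.e. when December 1 is one of Thursday/Wednesday/Tuesday.
December 1 by year: 1868:Tue✓ 1869:Wed✓ 1870:Thu✓ 1871:Fri 1872:Sun 1873:Mon 1874:Tue✓ 1875:Wed✓ 1876:Fri 1877:Sat 1878:Sun 1879:Mon 1880:Wed✓ 1881:Thu✓ 1882:Fri …(11 more)… 1894:Sat 1895:Sun 1896:Tue✓ 1897:Wed✓ 1898:Thu✓ 1899:Fri 1900:Sat 1901:Sun 1902:Mon 1903:Tue✓ 1904:Thu✓ 1905:Fri 1906:Sat 1907:Sun 1908:Tue✓
Years with five Thursdays: 1868, 1869, 1870, 1874, 1875, 1880, 1881, 1885, 1886, 1887, 1891, 1892, 1896, 1897, 1898, 1903, 1904, 1908 → 18.

18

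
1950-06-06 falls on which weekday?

January 1, 1950 is a Sunday.
June 6 is day 157 of the year, i.e. 156 days after Jan 1.
156 mod 7 = 2, so advance 2 weekdays from Sunday: Tuesday.

Tuesday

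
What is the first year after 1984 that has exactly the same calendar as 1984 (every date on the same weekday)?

Two years share a calendar iff Jan 1 falls on the same weekday and both are leap or both are common. 1984: Jan 1 is Sunday, leap year.
1985: Jan 1 Tuesday, common
1986: Jan 1 Wednesday, common
1987: Jan 1 Thursday, common
1988: Jan 1 Friday, leap
1989: Jan 1 Sunday, common
1990: Jan 1 Monday, common
1991: Jan 1 Tuesday, common
1992: Jan 1 Wednesday, leap
1993: Jan 1 Friday, common
1994: Jan 1 Saturday, common
1995: Jan 1 Sunday, common
1996: Jan 1 Monday, leap
1997: Jan 1 Wednesday, common
1998: Jan 1 Thursday, common
1999: Jan 1 Friday, common
2000: Jan 1 Saturday, leap
2001: Jan 1 Monday, common
2002: Jan 1 Tuesday, common
2003: Jan 1 Wednesday, common
2004: Jan 1 Thursday, leap
2005: Jan 1 Saturday, common
2006: Jan 1 Sunday, common
2007: Jan 1 Monday, common
2008: Jan 1 Tuesday, leap
2009: Jan 1 Thursday, common
2010: Jan 1 Friday, common
2011: Jan 1 Saturday, common
2012: Jan 1 Sunday, leap
2012 matches on both conditions.

2012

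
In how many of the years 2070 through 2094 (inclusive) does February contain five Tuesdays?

1

February has 28 days (29 in leap years); it has five Tuesdays when Tuesday falls among the first (month-length − 28) days — i.e. when February 1 is Tuesday in a leap year (never in a common year).
February 1 by year: 2070:Sat 2071:Sun 2072:Mon 2073:Wed 2074:Thu 2075:Fri 2076:Sat 2077:Mon 2078:Tue 2079:Wed 2080:Thu 2081:Sat 2082:Sun 2083:Mon 2084:Tue✓ 2085:Thu 2086:Fri 2087:Sat 2088:Sun 2089:Tue 2090:Wed 2091:Thu 2092:Fri 2093:Sun 2094:Mon
Years with five Tuesdays: 2084 → 1.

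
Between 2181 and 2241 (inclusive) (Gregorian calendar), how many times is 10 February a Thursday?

7

Track 10 February's weekday year by year (advancing +1, or +2 across a Feb 29):
  2181: Sat  2182: Sun (+1)  2183: Mon (+1)  2184: Tue (+1)  2185: Thu (+2) ✓
  2186: Fri (+1)  2187: Sat (+1)  2188: Sun (+1)  2189: Tue (+2)  2190: Wed (+1)
  2191: Thu (+1) ✓  2192: Fri (+1)  2193: Sun (+2)  2194: Mon (+1)  … (33 more years) …
  2228: Sun (+1)  2229: Tue (+2)  2230: Wed (+1)  2231: Thu (+1) ✓  2232: Fri (+1)
  2233: Sun (+2)  2234: Mon (+1)  2235: Tue (+1)  2236: Wed (+1)  2237: Fri (+2)
  2238: Sat (+1)  2239: Sun (+1)  2240: Mon (+1)  2241: Wed (+2)
Thursday years: 2185, 2191, 2203, 2214, 2220, 2225, 2231 — 7 in total.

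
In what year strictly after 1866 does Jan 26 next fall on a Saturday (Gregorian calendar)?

From one year to the next, a fixed date's weekday advances by 1, or by 2 when a Feb 29 lies between the two dates.
1866: January 26 is Friday.
1867: Saturday (+1)
Jan 26 falls on a Saturday in 1867.

1867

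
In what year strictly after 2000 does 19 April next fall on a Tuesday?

From one year to the next, a fixed date's weekday advances by 1, or by 2 when a Feb 29 lies between the two dates.
2000: April 19 is Wednesday.
2001: Thursday (+1)
2002: Friday (+1)
2003: Saturday (+1)
2004: Monday (+2)
2005: Tuesday (+1)
19 April falls on a Tuesday in 2005.

2005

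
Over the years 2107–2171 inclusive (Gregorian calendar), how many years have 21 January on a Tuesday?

9

Track 21 January's weekday year by year (advancing +1, or +2 across a Feb 29):
  2107: Fri  2108: Sat (+1)  2109: Mon (+2)  2110: Tue (+1) ✓  2111: Wed (+1)
  2112: Thu (+1)  2113: Sat (+2)  2114: Sun (+1)  2115: Mon (+1)  2116: Tue (+1) ✓
  2117: Thu (+2)  2118: Fri (+1)  2119: Sat (+1)  2120: Sun (+1)  … (37 more years) …
  2158: Sat (+1)  2159: Sun (+1)  2160: Mon (+1)  2161: Wed (+2)  2162: Thu (+1)
  2163: Fri (+1)  2164: Sat (+1)  2165: Mon (+2)  2166: Tue (+1) ✓  2167: Wed (+1)
  2168: Thu (+1)  2169: Sat (+2)  2170: Sun (+1)  2171: Mon (+1)
Tuesday years: 2110, 2116, 2121, 2127, 2138, 2144, 2149, 2155, 2166 — 9 in total.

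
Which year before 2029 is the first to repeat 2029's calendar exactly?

Two years share a calendar iff Jan 1 falls on the same weekday and both are leap or both are common. 2029: Jan 1 is Monday, common year.
2028: Jan 1 Saturday, leap
2027: Jan 1 Friday, common
2026: Jan 1 Thursday, common
2025: Jan 1 Wednesday, common
2024: Jan 1 Monday, leap
2023: Jan 1 Sunday, common
2022: Jan 1 Saturday, common
2021: Jan 1 Friday, common
2020: Jan 1 Wednesday, leap
2019: Jan 1 Tuesday, common
2018: Jan 1 Monday, common
2018 matches on both conditions.

2018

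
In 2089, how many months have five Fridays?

4

A month of length L has five Fridays iff its first Friday is on day ≤ L−28 (so day 1–3 in a 31-day month, 1–2 in a 30-day month, day 1 in a leap February).
Checking each month of 2089: Jan starts Sat (31d); Feb starts Tue (28d); Mar starts Tue (31d); Apr starts Fri (30d) ✓; May starts Sun (31d); Jun starts Wed (30d); Jul starts Fri (31d) ✓; Aug starts Mon (31d); Sep starts Thu (30d) ✓; Oct starts Sat (31d); Nov starts Tue (30d); Dec starts Thu (31d) ✓.
Five-Friday months: April, July, September, December → 4.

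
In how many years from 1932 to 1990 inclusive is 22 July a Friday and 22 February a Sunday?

0

Check each year's weekday for 22 July and 22 February:
  1932: Fri/Mon  1933: Sat/Wed  1934: Sun/Thu  1935: Mon/Fri  1936: Wed/Sat  1937: Thu/Mon  1938: Fri/Tue  1939: Sat/Wed  1940: Mon/Thu  1941: Tue/Sat  1942: Wed/Sun  1943: Thu/Mon  1944: Sat/Tue  1945: Sun/Thu  …(31 more)…  1977: Fri/Tue  1978: Sat/Wed  1979: Sun/Thu  1980: Tue/Fri  1981: Wed/Sun  1982: Thu/Mon  1983: Fri/Tue  1984: Sun/Wed  1985: Mon/Fri  1986: Tue/Sat  1987: Wed/Sun  1988: Fri/Mon  1989: Sat/Wed  1990: Sun/Thu
Both conditions hold in: no year — 0.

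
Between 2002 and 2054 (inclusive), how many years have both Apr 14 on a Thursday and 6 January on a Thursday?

6

Check each year's weekday for Apr 14 and 6 January:
  2002: Sun/Sun  2003: Mon/Mon  2004: Wed/Tue  2005: Thu/Thu ✓  2006: Fri/Fri  2007: Sat/Sat  2008: Mon/Sun  2009: Tue/Tue  2010: Wed/Wed  2011: Thu/Thu ✓  2012: Sat/Fri  2013: Sun/Sun  2014: Mon/Mon  2015: Tue/Tue  …(25 more)…  2041: Sun/Sun  2042: Mon/Mon  2043: Tue/Tue  2044: Thu/Wed  2045: Fri/Fri  2046: Sat/Sat  2047: Sun/Sun  2048: Tue/Mon  2049: Wed/Wed  2050: Thu/Thu ✓  2051: Fri/Fri  2052: Sun/Sat  2053: Mon/Mon  2054: Tue/Tue
Both conditions hold in: 2005, 2011, 2022, 2033, 2039, 2050 — 6.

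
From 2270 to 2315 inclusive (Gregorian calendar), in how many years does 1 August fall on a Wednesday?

6

Track 1 August's weekday year by year (advancing +1, or +2 across a Feb 29):
  2270: Mon  2271: Tue (+1)  2272: Thu (+2)  2273: Fri (+1)  2274: Sat (+1)
  2275: Sun (+1)  2276: Tue (+2)  2277: Wed (+1) ✓  2278: Thu (+1)  2279: Fri (+1)
  2280: Sun (+2)  2281: Mon (+1)  2282: Tue (+1)  2283: Wed (+1) ✓  … (18 more years) …
  2302: Fri (+1)  2303: Sat (+1)  2304: Mon (+2)  2305: Tue (+1)  2306: Wed (+1) ✓
  2307: Thu (+1)  2308: Sat (+2)  2309: Sun (+1)  2310: Mon (+1)  2311: Tue (+1)
  2312: Thu (+2)  2313: Fri (+1)  2314: Sat (+1)  2315: Sun (+1)
Wednesday years: 2277, 2283, 2288, 2294, 2300, 2306 — 6 in total.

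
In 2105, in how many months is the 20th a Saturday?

1

Check the 20th of each month of 2105: Jan 20: Tue, Feb 20: Fri, Mar 20: Fri, Apr 20: Mon, May 20: Wed, Jun 20: Sat, Jul 20: Mon, Aug 20: Thu, Sep 20: Sun, Oct 20: Tue, Nov 20: Fri, Dec 20: Sun.
Saturday occurs in June — 1 month.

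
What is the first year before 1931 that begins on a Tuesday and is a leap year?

1924

Jan 1 advances by 2 weekdays after a leap year and by 1 after a common year.
1931: Jan 1 is Thursday.
1930: Wednesday
1929: Tuesday
1928: Sunday (leap)
1927: Saturday
1926: Friday
1925: Thursday
1924: Tuesday (leap)
1924 begins on a Tuesday and is a leap year.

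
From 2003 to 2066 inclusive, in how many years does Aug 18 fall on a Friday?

9

Track Aug 18's weekday year by year (advancing +1, or +2 across a Feb 29):
  2003: Mon  2004: Wed (+2)  2005: Thu (+1)  2006: Fri (+1) ✓  2007: Sat (+1)
  2008: Mon (+2)  2009: Tue (+1)  2010: Wed (+1)  2011: Thu (+1)  2012: Sat (+2)
  2013: Sun (+1)  2014: Mon (+1)  2015: Tue (+1)  2016: Thu (+2)  … (36 more years) …
  2053: Mon (+1)  2054: Tue (+1)  2055: Wed (+1)  2056: Fri (+2) ✓  2057: Sat (+1)
  2058: Sun (+1)  2059: Mon (+1)  2060: Wed (+2)  2061: Thu (+1)  2062: Fri (+1) ✓
  2063: Sat (+1)  2064: Mon (+2)  2065: Tue (+1)  2066: Wed (+1)
Friday years: 2006, 2017, 2023, 2028, 2034, 2045, 2051, 2056, 2062 — 9 in total.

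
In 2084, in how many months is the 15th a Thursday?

1

Check the 15th of each month of 2084: Jan 15: Sat, Feb 15: Tue, Mar 15: Wed, Apr 15: Sat, May 15: Mon, Jun 15: Thu, Jul 15: Sat, Aug 15: Tue, Sep 15: Fri, Oct 15: Sun, Nov 15: Wed, Dec 15: Fri.
Thursday occurs in June — 1 month.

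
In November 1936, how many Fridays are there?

4

November 1936 has 30 days and begins on Sunday.
The first Friday is November 6.
Fridays fall on 6, 13, 20, 27 — that's 4.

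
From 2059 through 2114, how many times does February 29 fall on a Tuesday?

Leap years in 2059–2114: 13 of them.
Feb 29 weekday advances by 5 (mod 7) from one leap year to the next four years later (or differs when a century non-leap intervenes).
Leap-day weekdays: 2060:Sun 2064:Fri 2068:Wed 2072:Mon 2076:Sat 2080:Thu 2084:Tue✓ 2088:Sun 2092:Fri 2096:Wed 2104:Fri 2108:Wed 2112:Mon
Tuesday: 2084 → 1.

1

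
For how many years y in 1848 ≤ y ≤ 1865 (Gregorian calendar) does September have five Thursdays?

September has 30 days; it has five Thursdays when Thursday falls among the first (month-length − 28) days — i.e. when September 1 is one of Thursday/Wednesday.
September 1 by year: 1848:Fri 1849:Sat 1850:Sun 1851:Mon 1852:Wed✓ 1853:Thu✓ 1854:Fri 1855:Sat 1856:Mon 1857:Tue 1858:Wed✓ 1859:Thu✓ 1860:Sat 1861:Sun 1862:Mon 1863:Tue 1864:Thu✓ 1865:Fri
Years with five Thursdays: 1852, 1853, 1858, 1859, 1864 → 5.

5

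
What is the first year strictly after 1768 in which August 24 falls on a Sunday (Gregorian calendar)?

1777

From one year to the next, a fixed date's weekday advances by 1, or by 2 when a Feb 29 lies between the two dates.
1768: August 24 is Wednesday.
1769: Thursday (+1)
1770: Friday (+1)
1771: Saturday (+1)
1772: Monday (+2)
1773: Tuesday (+1)
1774: Wednesday (+1)
1775: Thursday (+1)
1776: Saturday (+2)
1777: Sunday (+1)
August 24 falls on a Sunday in 1777.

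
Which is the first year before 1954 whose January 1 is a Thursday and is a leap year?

1948

Jan 1 advances by 2 weekdays after a leap year and by 1 after a common year.
1954: Jan 1 is Friday.
1953: Thursday
1952: Tuesday (leap)
1951: Monday
1950: Sunday
1949: Saturday
1948: Thursday (leap)
1948 begins on a Thursday and is a leap year.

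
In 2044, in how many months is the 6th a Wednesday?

Check the 6th of each month of 2044: Jan 6: Wed, Feb 6: Sat, Mar 6: Sun, Apr 6: Wed, May 6: Fri, Jun 6: Mon, Jul 6: Wed, Aug 6: Sat, Sep 6: Tue, Oct 6: Thu, Nov 6: Sun, Dec 6: Tue.
Wednesday occurs in January, April, July — 3 months.

3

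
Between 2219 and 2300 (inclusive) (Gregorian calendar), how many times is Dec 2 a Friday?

12

Track Dec 2's weekday year by year (advancing +1, or +2 across a Feb 29):
  2219: Thu  2220: Sat (+2)  2221: Sun (+1)  2222: Mon (+1)  2223: Tue (+1)
  2224: Thu (+2)  2225: Fri (+1) ✓  2226: Sat (+1)  2227: Sun (+1)  2228: Tue (+2)
  2229: Wed (+1)  2230: Thu (+1)  2231: Fri (+1) ✓  2232: Sun (+2)  … (54 more years) …
  2287: Fri (+1) ✓  2288: Sun (+2)  2289: Mon (+1)  2290: Tue (+1)  2291: Wed (+1)
  2292: Fri (+2) ✓  2293: Sat (+1)  2294: Sun (+1)  2295: Mon (+1)  2296: Wed (+2)
  2297: Thu (+1)  2298: Fri (+1) ✓  2299: Sat (+1)  2300: Sun (+1)
Friday years: 2225, 2231, 2236, 2242, 2253, 2259, 2264, 2270, 2281, 2287, 2292, 2298 — 12 in total.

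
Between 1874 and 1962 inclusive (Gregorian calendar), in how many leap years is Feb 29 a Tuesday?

3

Leap years in 1874–1962: 21 of them.
Feb 29 weekday advances by 5 (mod 7) from one leap year to the next four years later (or differs when a century non-leap intervenes).
Leap-day weekdays: 1876:Tue✓ 1880:Sun 1884:Fri 1888:Wed 1892:Mon 1896:Sat 1904:Mon 1908:Sat 1912:Thu 1916:Tue✓ 1920:Sun 1924:Fri 1928:Wed 1932:Mon 1936:Sat 1940:Thu 1944:Tue✓ 1948:Sun 1952:Fri 1956:Wed 1960:Mon
Tuesday: 1876, 1916, 1944 → 3.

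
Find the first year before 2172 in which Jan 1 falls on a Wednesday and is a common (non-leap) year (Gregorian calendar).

Jan 1 advances by 2 weekdays after a leap year and by 1 after a common year.
2172: Jan 1 is Wednesday (leap).
2171: Tuesday
2170: Monday
2169: Sunday
2168: Friday (leap)
2167: Thursday
2166: Wednesday
2166 begins on a Wednesday and is a common year.

2166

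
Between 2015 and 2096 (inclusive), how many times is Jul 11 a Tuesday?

12

Track Jul 11's weekday year by year (advancing +1, or +2 across a Feb 29):
  2015: Sat  2016: Mon (+2)  2017: Tue (+1) ✓  2018: Wed (+1)  2019: Thu (+1)
  2020: Sat (+2)  2021: Sun (+1)  2022: Mon (+1)  2023: Tue (+1) ✓  2024: Thu (+2)
  2025: Fri (+1)  2026: Sat (+1)  2027: Sun (+1)  2028: Tue (+2) ✓  … (54 more years) …
  2083: Sun (+1)  2084: Tue (+2) ✓  2085: Wed (+1)  2086: Thu (+1)  2087: Fri (+1)
  2088: Sun (+2)  2089: Mon (+1)  2090: Tue (+1) ✓  2091: Wed (+1)  2092: Fri (+2)
  2093: Sat (+1)  2094: Sun (+1)  2095: Mon (+1)  2096: Wed (+2)
Tuesday years: 2017, 2023, 2028, 2034, 2045, 2051, 2056, 2062, 2073, 2079, 2084, 2090 — 12 in total.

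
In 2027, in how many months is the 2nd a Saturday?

2

Check the 2nd of each month of 2027: Jan 2: Sat, Feb 2: Tue, Mar 2: Tue, Apr 2: Fri, May 2: Sun, Jun 2: Wed, Jul 2: Fri, Aug 2: Mon, Sep 2: Thu, Oct 2: Sat, Nov 2: Tue, Dec 2: Thu.
Saturday occurs in January, October — 2 months.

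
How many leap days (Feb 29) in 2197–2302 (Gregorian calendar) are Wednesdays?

4

Leap years in 2197–2302: 24 of them.
Feb 29 weekday advances by 5 (mod 7) from one leap year to the next four years later (or differs when a century non-leap intervenes).
Leap-day weekdays: 2204:Wed✓ 2208:Mon 2212:Sat 2216:Thu 2220:Tue 2224:Sun 2228:Fri 2232:Wed✓ 2236:Mon 2240:Sat 2244:Thu 2248:Tue 2252:Sun 2256:Fri 2260:Wed✓ 2264:Mon 2268:Sat 2272:Thu 2276:Tue 2280:Sun 2284:Fri 2288:Wed✓ 2292:Mon 2296:Sat
Wednesday: 2204, 2232, 2260, 2288 → 4.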